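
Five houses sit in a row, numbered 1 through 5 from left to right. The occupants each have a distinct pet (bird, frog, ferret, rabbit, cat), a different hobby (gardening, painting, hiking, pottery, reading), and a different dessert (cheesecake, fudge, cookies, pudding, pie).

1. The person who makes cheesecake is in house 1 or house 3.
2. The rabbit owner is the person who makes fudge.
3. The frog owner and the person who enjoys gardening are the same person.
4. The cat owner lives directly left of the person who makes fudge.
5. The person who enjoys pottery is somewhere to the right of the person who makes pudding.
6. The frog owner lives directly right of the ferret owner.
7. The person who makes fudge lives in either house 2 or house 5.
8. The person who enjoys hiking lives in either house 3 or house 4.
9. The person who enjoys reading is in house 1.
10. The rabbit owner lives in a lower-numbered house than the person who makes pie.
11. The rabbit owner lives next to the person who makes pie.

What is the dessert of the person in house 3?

From clue 9, the person who enjoys reading must be in house 1.
Clue 2 places the rabbit owner in house 2.
By clue 2, the person who makes fudge is in house 2.
By clue 4, the cat owner is in house 1.
By clue 11, the person who makes pie is in house 3.
House 5's dessert must be cookies (nothing else left).
That leaves cheesecake as the dessert for house 1.
So house 4 gets pudding for dessert.
Clue 5 places the person who enjoys pottery in house 5.
That leaves painting as the hobby for house 2.
House 3's hobby must be hiking (nothing else left).
House 4 hobby: only gardening fits.
From clue 3, the frog owner must be in house 4.
Clue 6 places the ferret owner in house 3.
That leaves bird as the pet for house 5.
So: house 1 = cat/reading/cheesecake, house 2 = rabbit/painting/fudge, house 3 = ferret/hiking/pie, house 4 = frog/gardening/pudding, house 5 = bird/pottery/cookies.

pie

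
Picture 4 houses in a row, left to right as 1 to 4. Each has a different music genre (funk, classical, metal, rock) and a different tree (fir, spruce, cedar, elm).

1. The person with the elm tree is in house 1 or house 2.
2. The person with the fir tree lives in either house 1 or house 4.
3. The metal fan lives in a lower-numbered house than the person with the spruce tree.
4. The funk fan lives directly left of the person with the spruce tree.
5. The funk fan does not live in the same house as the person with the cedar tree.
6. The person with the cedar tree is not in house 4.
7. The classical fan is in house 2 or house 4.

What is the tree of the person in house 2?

The classical fan is narrowed to house 2 or 4; consider each.
Placing it in house 2 leads to a contradiction, so it's in house 4.
The person with the elm tree is narrowed to house 1 or 2; consider each.
Placing it in house 1 leads to a contradiction, so it's in house 2.
The funk fan is narrowed to house 2 or 3; consider each.
Placing it in house 3 leads to a contradiction, so it's in house 2.
The person with the spruce tree is in house 3 (clue 4).
House 1's tree must be cedar (nothing else left).
The only tree still possible for house 4 is fir.
The metal fan is in house 1 (clue 3).
House 3 music genre: only rock fits.
So: house 1 = metal/cedar, house 2 = funk/elm, house 3 = rock/spruce, house 4 = classical/fir.

elm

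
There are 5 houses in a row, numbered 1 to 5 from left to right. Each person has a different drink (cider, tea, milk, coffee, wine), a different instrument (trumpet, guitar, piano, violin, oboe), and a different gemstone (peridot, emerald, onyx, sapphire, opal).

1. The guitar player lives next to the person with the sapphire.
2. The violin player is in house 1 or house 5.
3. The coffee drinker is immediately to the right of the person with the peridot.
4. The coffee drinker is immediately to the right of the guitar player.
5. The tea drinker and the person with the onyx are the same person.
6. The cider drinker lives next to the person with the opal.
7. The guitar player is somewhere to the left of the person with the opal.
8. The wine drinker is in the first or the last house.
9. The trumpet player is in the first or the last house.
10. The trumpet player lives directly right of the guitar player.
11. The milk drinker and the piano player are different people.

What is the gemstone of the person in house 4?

peridot

Clue 10: the trumpet player is in house 5.
Clue 10 places the guitar player in house 4.
That leaves violin as the instrument for house 1.
The coffee drinker is in house 5 (clue 4).
Clue 7 places the person with the opal in house 5.
So house 1 gets wine for drink.
Clue 3: the person with the peridot is in house 4.
From clue 6, the cider drinker must be in house 4.
The only gemstone still possible for house 1 is emerald.
That leaves onyx as the gemstone for house 2.
So house 3 gets sapphire for gemstone.
From clue 5, the tea drinker must be in house 2.
House 3's drink must be milk (nothing else left).
Clue 11 places the piano player in house 2.
So house 3 gets oboe for instrument.
So: house 1 = wine/violin/emerald, house 2 = tea/piano/onyx, house 3 = milk/oboe/sapphire, house 4 = cider/guitar/peridot, house 5 = coffee/trumpet/opal.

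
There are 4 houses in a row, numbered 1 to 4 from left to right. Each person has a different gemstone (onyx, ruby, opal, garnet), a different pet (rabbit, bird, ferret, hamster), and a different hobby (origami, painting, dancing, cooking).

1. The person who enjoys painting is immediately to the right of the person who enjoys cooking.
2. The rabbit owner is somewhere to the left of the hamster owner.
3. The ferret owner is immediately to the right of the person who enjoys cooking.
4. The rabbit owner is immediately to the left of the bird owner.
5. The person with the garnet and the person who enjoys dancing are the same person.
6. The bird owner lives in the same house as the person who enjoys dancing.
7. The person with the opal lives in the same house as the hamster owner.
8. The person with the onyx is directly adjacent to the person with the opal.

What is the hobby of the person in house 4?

So house 1 gets rabbit for pet.
By clue 4, the bird owner is in house 2.
Clue 6: the person who enjoys dancing is in house 2.
Clue 1: the person who enjoys painting is in house 4.
The person who enjoys cooking is in house 3 (clue 1).
Clue 3: the ferret owner is in house 4.
Clue 5 places the person with the garnet in house 2.
House 1's gemstone must be ruby (nothing else left).
House 3's pet must be hamster (nothing else left).
That leaves origami as the hobby for house 1.
From clue 7, the person with the opal must be in house 3.
By clue 8, the person with the onyx is in house 4.
So: house 1 = ruby/rabbit/origami, house 2 = garnet/bird/dancing, house 3 = opal/hamster/cooking, house 4 = onyx/ferret/painting.

painting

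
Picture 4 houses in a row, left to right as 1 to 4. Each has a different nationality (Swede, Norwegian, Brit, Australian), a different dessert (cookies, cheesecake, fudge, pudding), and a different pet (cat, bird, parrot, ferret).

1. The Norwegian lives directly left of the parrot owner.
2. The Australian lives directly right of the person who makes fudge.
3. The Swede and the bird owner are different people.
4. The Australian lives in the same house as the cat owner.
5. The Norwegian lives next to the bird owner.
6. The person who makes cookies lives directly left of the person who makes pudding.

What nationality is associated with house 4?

The Australian is narrowed to house 2 or 3 or 4; consider each.
Placing it in house 2 and house 3 leads to a contradiction, so it's in house 4.
Clue 2: the person who makes fudge is in house 3.
From clue 4, the cat owner must be in house 4.
From clue 6, the person who makes cookies must be in house 1.
The person who makes pudding is in house 2 (clue 6).
House 4's dessert must be cheesecake (nothing else left).
The Norwegian is narrowed to house 1 or 2; consider each.
Placing it in house 1 leads to a contradiction, so it's in house 2.
By clue 1, the parrot owner is in house 3.
That leaves ferret as the pet for house 2.
By clue 3, the Swede is in house 3.
So house 1 gets Brit for nationality.
The only pet still possible for house 1 is bird.
So: house 1 = Brit/cookies/bird, house 2 = Norwegian/pudding/ferret, house 3 = Swede/fudge/parrot, house 4 = Australian/cheesecake/cat.

Australian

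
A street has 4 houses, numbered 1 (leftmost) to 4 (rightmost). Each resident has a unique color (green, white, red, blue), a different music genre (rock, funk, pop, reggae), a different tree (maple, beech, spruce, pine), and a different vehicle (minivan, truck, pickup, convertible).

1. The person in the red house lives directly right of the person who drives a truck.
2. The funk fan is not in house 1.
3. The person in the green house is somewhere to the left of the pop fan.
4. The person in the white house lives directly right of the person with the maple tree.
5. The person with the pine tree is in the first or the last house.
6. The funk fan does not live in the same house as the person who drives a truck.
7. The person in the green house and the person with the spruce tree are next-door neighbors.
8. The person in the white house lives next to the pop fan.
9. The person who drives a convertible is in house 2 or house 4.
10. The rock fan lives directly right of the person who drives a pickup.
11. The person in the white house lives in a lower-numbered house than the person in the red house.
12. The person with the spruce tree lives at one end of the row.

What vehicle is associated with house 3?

truck

So house 1 gets reggae for music genre.
House 1 color: only blue fits.
The only color still possible for house 4 is red.
That leaves beech as the tree for house 3.
Clue 1 places the person who drives a truck in house 3.
The only tree still possible for house 2 is maple.
The person in the white house is in house 3 (clue 4).
From clue 8, the pop fan must be in house 4.
House 2's color must be green (nothing else left).
That leaves rock as the music genre for house 3.
By clue 7, the person with the spruce tree is in house 1.
From clue 10, the person who drives a pickup must be in house 2.
House 2 music genre: only funk fits.
House 4 tree: only pine fits.
House 1 vehicle: only minivan fits.
So house 4 gets convertible for vehicle.
So: house 1 = blue/reggae/spruce/minivan, house 2 = green/funk/maple/pickup, house 3 = white/rock/beech/truck, house 4 = red/pop/pine/convertible.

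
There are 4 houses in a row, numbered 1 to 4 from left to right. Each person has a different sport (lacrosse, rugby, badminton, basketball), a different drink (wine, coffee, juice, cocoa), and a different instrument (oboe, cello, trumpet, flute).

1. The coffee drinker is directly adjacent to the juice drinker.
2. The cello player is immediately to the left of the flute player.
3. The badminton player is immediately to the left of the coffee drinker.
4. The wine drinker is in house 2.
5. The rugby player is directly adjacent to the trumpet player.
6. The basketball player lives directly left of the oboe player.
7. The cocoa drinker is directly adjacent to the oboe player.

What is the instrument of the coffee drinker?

flute

Clue 4 places the wine drinker in house 2.
The only drink still possible for house 1 is cocoa.
The oboe player is in house 2 (clue 7).
Clue 2 places the cello player in house 3.
From clue 2, the flute player must be in house 4.
From clue 6, the basketball player must be in house 1.
House 1's instrument must be trumpet (nothing else left).
The rugby player is in house 2 (clue 5).
That leaves badminton as the sport for house 3.
House 4 sport: only lacrosse fits.
By clue 3, the coffee drinker is in house 4.
House 3's drink must be juice (nothing else left).
So: house 1 = basketball/cocoa/trumpet, house 2 = rugby/wine/oboe, house 3 = badminton/juice/cello, house 4 = lacrosse/coffee/flute.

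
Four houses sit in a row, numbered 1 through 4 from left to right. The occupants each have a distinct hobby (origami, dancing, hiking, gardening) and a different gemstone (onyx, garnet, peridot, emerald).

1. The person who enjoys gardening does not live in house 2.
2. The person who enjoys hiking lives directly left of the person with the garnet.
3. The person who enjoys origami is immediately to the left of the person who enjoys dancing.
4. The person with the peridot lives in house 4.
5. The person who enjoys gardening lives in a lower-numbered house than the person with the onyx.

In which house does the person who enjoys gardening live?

From clue 4, the person with the peridot must be in house 4.
The only hobby still possible for house 4 is dancing.
House 1's gemstone must be emerald (nothing else left).
Clue 3 places the person who enjoys origami in house 3.
By clue 5, the person who enjoys gardening is in house 1.
The only hobby still possible for house 2 is hiking.
By clue 2, the person with the garnet is in house 3.
So house 2 gets onyx for gemstone.
So: house 1 = gardening/emerald, house 2 = hiking/onyx, house 3 = origami/garnet, house 4 = dancing/peridot.

1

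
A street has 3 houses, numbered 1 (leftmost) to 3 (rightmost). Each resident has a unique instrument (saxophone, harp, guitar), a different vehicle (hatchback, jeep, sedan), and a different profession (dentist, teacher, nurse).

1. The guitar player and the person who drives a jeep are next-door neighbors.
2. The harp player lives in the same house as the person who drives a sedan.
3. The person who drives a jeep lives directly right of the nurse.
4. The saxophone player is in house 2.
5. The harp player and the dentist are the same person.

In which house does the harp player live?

3

Clue 4 places the saxophone player in house 2.
Clue 1: the person who drives a jeep is in house 2.
Clue 3: the nurse is in house 1.
That leaves teacher as the profession for house 2.
House 3 profession: only dentist fits.
By clue 5, the harp player is in house 3.
The only instrument still possible for house 1 is guitar.
Clue 2 places the person who drives a sedan in house 3.
House 1 vehicle: only hatchback fits.
So: house 1 = guitar/hatchback/nurse, house 2 = saxophone/jeep/teacher, house 3 = harp/sedan/dentist.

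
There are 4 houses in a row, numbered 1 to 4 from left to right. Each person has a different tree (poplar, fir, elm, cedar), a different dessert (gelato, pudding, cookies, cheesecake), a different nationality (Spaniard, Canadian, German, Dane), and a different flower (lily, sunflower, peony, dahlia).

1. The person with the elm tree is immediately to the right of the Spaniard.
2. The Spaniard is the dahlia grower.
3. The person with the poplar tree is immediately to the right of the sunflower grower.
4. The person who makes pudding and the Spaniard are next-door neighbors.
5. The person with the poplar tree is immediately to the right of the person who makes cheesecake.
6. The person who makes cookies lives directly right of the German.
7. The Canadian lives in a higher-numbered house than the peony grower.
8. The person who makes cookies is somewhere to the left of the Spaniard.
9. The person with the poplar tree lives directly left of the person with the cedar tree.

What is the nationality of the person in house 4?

Canadian

Clue 8 places the person who makes cookies in house 2.
From clue 8, the Spaniard must be in house 3.
House 1 tree: only fir fits.
So house 4 gets lily for flower.
From clue 1, the person with the elm tree must be in house 4.
Clue 2 places the dahlia grower in house 3.
From clue 4, the person who makes pudding must be in house 4.
The person with the poplar tree is in house 2 (clue 5).
Clue 5 places the person who makes cheesecake in house 1.
By clue 6, the German is in house 1.
Clue 9: the person with the cedar tree is in house 3.
House 3 dessert: only gelato fits.
The sunflower grower is in house 1 (clue 3).
That leaves peony as the flower for house 2.
Clue 7 places the Canadian in house 4.
House 2's nationality must be Dane (nothing else left).
So: house 1 = fir/cheesecake/German/sunflower, house 2 = poplar/cookies/Dane/peony, house 3 = cedar/gelato/Spaniard/dahlia, house 4 = elm/pudding/Canadian/lily.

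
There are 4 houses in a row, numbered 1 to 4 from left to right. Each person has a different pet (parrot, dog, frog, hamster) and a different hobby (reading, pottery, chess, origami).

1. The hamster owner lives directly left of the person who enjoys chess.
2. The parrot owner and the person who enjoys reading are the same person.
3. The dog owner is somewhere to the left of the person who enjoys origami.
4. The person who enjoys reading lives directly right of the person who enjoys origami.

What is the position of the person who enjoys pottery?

1

House 1 hobby: only pottery fits.
The dog owner is narrowed to house 1 or 2; consider each.
Placing it in house 1 leads to a contradiction, so it's in house 2.
Clue 3 places the person who enjoys origami in house 3.
By clue 4, the person who enjoys reading is in house 4.
The only hobby still possible for house 2 is chess.
Clue 1: the hamster owner is in house 1.
From clue 2, the parrot owner must be in house 4.
House 3 pet: only frog fits.
So: house 1 = hamster/pottery, house 2 = dog/chess, house 3 = frog/origami, house 4 = parrot/reading.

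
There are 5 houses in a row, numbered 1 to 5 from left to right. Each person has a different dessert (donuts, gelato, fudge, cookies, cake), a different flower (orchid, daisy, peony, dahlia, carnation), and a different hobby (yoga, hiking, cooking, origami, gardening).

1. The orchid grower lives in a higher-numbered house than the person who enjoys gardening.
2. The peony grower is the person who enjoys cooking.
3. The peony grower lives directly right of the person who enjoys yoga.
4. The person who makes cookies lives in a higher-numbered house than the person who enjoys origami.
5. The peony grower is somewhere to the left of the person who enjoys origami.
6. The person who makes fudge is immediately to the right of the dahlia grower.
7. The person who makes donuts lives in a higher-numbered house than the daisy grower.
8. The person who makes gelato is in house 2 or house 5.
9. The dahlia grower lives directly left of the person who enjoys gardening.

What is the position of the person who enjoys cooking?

That leaves cake as the dessert for house 1.
The only hobby still possible for house 5 is hiking.
That leaves yoga as the hobby for house 1.
The peony grower is in house 2 (clue 3).
From clue 2, the person who enjoys cooking must be in house 2.
House 3 dessert: only donuts fits.
House 3's hobby must be origami (nothing else left).
House 4 hobby: only gardening fits.
Clue 1: the orchid grower is in house 5.
Clue 7: the daisy grower is in house 1.
Clue 9: the dahlia grower is in house 3.
So house 4 gets carnation for flower.
By clue 6, the person who makes fudge is in house 4.
House 2 dessert: only gelato fits.
That leaves cookies as the dessert for house 5.
So: house 1 = cake/daisy/yoga, house 2 = gelato/peony/cooking, house 3 = donuts/dahlia/origami, house 4 = fudge/carnation/gardening, house 5 = cookies/orchid/hiking.

2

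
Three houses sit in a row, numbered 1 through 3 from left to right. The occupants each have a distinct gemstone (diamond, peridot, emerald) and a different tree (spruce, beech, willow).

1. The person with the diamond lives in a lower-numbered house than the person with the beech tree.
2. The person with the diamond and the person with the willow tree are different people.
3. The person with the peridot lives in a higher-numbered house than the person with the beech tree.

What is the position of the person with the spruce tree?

1

From clue 3, the person with the peridot must be in house 3.
From clue 3, the person with the beech tree must be in house 2.
Clue 1 places the person with the diamond in house 1.
Clue 2: the person with the willow tree is in house 3.
That leaves emerald as the gemstone for house 2.
House 1 tree: only spruce fits.
So: house 1 = diamond/spruce, house 2 = emerald/beech, house 3 = peridot/willow.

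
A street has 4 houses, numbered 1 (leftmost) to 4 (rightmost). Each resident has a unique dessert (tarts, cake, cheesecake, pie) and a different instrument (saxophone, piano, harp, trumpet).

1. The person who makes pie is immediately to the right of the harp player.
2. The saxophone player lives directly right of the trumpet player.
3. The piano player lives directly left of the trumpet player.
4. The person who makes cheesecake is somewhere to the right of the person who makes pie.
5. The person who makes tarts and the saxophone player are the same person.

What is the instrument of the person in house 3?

House 1 dessert: only cake fits.
That leaves saxophone as the instrument for house 4.
Clue 2: the trumpet player is in house 3.
By clue 3, the piano player is in house 2.
The person who makes tarts is in house 4 (clue 5).
The only dessert still possible for house 2 is pie.
House 3's dessert must be cheesecake (nothing else left).
House 1 instrument: only harp fits.
So: house 1 = cake/harp, house 2 = pie/piano, house 3 = cheesecake/trumpet, house 4 = tarts/saxophone.

trumpet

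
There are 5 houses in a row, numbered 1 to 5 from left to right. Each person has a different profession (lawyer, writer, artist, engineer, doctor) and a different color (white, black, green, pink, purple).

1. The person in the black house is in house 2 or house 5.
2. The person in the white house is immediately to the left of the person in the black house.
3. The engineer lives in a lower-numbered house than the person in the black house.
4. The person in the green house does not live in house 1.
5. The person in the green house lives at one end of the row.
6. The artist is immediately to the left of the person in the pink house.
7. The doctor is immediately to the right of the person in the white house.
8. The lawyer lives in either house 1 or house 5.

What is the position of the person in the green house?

From clue 5, the person in the green house must be in house 5.
By clue 2, the person in the white house is in house 1.
From clue 3, the engineer must be in house 1.
From clue 7, the doctor must be in house 2.
House 4 profession: only writer fits.
So house 5 gets lawyer for profession.
So house 2 gets black for color.
By clue 6, the person in the pink house is in house 4.
So house 3 gets artist for profession.
House 3's color must be purple (nothing else left).
So: house 1 = engineer/white, house 2 = doctor/black, house 3 = artist/purple, house 4 = writer/pink, house 5 = lawyer/green.

5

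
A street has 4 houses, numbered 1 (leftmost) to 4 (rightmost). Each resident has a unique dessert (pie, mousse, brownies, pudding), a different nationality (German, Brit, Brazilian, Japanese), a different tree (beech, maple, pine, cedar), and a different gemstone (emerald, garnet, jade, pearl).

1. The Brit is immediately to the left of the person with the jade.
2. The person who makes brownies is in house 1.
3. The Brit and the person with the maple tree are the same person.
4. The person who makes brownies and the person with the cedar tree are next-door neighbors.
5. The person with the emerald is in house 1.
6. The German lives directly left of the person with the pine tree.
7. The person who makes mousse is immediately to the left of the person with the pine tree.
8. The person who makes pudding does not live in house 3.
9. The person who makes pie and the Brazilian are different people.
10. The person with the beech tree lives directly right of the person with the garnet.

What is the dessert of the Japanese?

pie

Clue 2 places the person who makes brownies in house 1.
Clue 4: the person with the cedar tree is in house 2.
Clue 5: the person with the emerald is in house 1.
So house 1 gets maple for tree.
By clue 3, the Brit is in house 1.
By clue 1, the person with the jade is in house 2.
That leaves pearl as the gemstone for house 4.
The person with the beech tree is in house 4 (clue 10).
House 3 tree: only pine fits.
House 3 gemstone: only garnet fits.
From clue 6, the German must be in house 2.
Clue 7 places the person who makes mousse in house 2.
That leaves pie as the dessert for house 3.
That leaves pudding as the dessert for house 4.
The Brazilian is in house 4 (clue 9).
House 3 nationality: only Japanese fits.
So: house 1 = brownies/Brit/maple/emerald, house 2 = mousse/German/cedar/jade, house 3 = pie/Japanese/pine/garnet, house 4 = pudding/Brazilian/beech/pearl.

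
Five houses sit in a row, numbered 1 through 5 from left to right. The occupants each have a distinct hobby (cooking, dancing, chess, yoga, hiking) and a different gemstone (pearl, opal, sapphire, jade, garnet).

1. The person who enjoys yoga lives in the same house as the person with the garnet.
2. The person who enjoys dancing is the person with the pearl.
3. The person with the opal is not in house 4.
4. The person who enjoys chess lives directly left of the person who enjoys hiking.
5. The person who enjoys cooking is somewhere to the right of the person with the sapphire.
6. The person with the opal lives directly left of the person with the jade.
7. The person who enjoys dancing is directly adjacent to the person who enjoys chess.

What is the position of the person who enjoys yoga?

5

The person with the jade is narrowed to house 2 or 3 or 4; consider each.
Placing it in house 2 and house 3 leads to a contradiction, so it's in house 4.
Clue 6 places the person with the opal in house 3.
The person with the sapphire is narrowed to house 1 or 2; consider each.
Placing it in house 1 leads to a contradiction, so it's in house 2.
House 2 hobby: only chess fits.
The only hobby still possible for house 4 is cooking.
By clue 4, the person who enjoys hiking is in house 3.
Clue 7: the person who enjoys dancing is in house 1.
So house 5 gets yoga for hobby.
From clue 1, the person with the garnet must be in house 5.
Clue 2 places the person with the pearl in house 1.
So: house 1 = dancing/pearl, house 2 = chess/sapphire, house 3 = hiking/opal, house 4 = cooking/jade, house 5 = yoga/garnet.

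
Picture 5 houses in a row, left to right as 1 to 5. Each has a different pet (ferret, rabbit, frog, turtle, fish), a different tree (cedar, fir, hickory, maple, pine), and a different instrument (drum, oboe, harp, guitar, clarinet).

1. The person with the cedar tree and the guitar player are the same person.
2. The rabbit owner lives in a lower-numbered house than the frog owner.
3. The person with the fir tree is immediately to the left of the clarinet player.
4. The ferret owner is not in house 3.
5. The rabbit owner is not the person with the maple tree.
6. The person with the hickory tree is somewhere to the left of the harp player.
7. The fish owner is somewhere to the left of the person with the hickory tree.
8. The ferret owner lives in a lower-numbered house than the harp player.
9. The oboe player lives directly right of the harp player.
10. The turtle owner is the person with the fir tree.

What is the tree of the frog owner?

The only pet still possible for house 5 is frog.
The ferret owner is narrowed to house 1 or 2; consider each.
Placing it in house 1 leads to a contradiction, so it's in house 2.
The only pet still possible for house 1 is fish.
The rabbit owner is narrowed to house 3 or 4; consider each.
Placing it in house 4 leads to a contradiction, so it's in house 3.
House 4 pet: only turtle fits.
The person with the fir tree is in house 4 (clue 10).
Clue 3: the clarinet player is in house 5.
Clue 9: the harp player is in house 3.
That leaves oboe as the instrument for house 4.
The person with the hickory tree is in house 2 (clue 6).
House 3's tree must be pine (nothing else left).
House 5's tree must be maple (nothing else left).
By clue 1, the guitar player is in house 1.
House 1 tree: only cedar fits.
That leaves drum as the instrument for house 2.
So: house 1 = fish/cedar/guitar, house 2 = ferret/hickory/drum, house 3 = rabbit/pine/harp, house 4 = turtle/fir/oboe, house 5 = frog/maple/clarinet.

maple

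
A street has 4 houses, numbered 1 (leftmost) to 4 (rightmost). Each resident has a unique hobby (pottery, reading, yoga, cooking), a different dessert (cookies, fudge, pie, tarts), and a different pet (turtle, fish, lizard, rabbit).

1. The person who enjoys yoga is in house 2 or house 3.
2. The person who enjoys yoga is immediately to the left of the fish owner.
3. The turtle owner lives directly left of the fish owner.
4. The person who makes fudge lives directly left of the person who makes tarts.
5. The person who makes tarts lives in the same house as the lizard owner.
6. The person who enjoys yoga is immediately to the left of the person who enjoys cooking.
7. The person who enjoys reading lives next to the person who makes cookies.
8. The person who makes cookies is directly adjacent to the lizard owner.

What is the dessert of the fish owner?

The only pet still possible for house 1 is rabbit.
The person who enjoys cooking is narrowed to house 3 or 4; consider each.
Placing it in house 3 leads to a contradiction, so it's in house 4.
Clue 6: the person who enjoys yoga is in house 3.
Clue 2: the fish owner is in house 4.
From clue 3, the turtle owner must be in house 3.
So house 2 gets lizard for pet.
By clue 5, the person who makes tarts is in house 2.
The only dessert still possible for house 4 is pie.
Clue 4: the person who makes fudge is in house 1.
Clue 7: the person who enjoys reading is in house 2.
House 1 hobby: only pottery fits.
House 3 dessert: only cookies fits.
So: house 1 = pottery/fudge/rabbit, house 2 = reading/tarts/lizard, house 3 = yoga/cookies/turtle, house 4 = cooking/pie/fish.

pie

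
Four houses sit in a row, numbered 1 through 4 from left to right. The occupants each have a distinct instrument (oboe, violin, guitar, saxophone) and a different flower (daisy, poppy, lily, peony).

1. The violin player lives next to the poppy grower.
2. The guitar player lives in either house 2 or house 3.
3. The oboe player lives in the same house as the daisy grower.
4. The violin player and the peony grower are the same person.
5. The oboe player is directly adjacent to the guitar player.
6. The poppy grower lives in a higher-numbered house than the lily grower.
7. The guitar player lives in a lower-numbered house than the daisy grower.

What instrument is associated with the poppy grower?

The guitar player is narrowed to house 2 or 3; consider each.
Placing it in house 2 leads to a contradiction, so it's in house 3.
By clue 5, the oboe player is in house 4.
Clue 7: the daisy grower is in house 4.
House 3's flower must be poppy (nothing else left).
Clue 1 places the violin player in house 2.
From clue 4, the peony grower must be in house 2.
House 1's instrument must be saxophone (nothing else left).
House 1's flower must be lily (nothing else left).
So: house 1 = saxophone/lily, house 2 = violin/peony, house 3 = guitar/poppy, house 4 = oboe/daisy.

guitar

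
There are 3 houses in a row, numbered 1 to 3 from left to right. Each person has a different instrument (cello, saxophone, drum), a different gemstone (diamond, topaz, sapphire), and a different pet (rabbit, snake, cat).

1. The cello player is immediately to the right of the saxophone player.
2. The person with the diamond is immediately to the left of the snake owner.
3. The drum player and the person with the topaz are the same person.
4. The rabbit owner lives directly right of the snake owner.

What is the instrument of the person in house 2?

cello

Clue 4: the rabbit owner is in house 3.
From clue 4, the snake owner must be in house 2.
House 1 pet: only cat fits.
Clue 2 places the person with the diamond in house 1.
That leaves saxophone as the instrument for house 1.
From clue 1, the cello player must be in house 2.
So house 3 gets drum for instrument.
From clue 3, the person with the topaz must be in house 3.
The only gemstone still possible for house 2 is sapphire.
So: house 1 = saxophone/diamond/cat, house 2 = cello/sapphire/snake, house 3 = drum/topaz/rabbit.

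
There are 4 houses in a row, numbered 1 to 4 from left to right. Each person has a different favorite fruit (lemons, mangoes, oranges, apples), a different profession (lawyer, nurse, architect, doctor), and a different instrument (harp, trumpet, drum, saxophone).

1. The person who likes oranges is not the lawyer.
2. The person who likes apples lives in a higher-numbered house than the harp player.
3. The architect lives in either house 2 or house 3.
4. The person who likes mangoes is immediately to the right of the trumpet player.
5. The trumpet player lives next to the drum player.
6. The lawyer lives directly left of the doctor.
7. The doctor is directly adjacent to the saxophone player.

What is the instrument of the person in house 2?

harp

The architect is narrowed to house 2 or 3; consider each.
Placing it in house 2 leads to a contradiction, so it's in house 3.
From clue 6, the lawyer must be in house 1.
Clue 6: the doctor is in house 2.
House 4's profession must be nurse (nothing else left).
House 4's instrument must be drum (nothing else left).
By clue 5, the trumpet player is in house 3.
House 1 favorite fruit: only lemons fits.
The only instrument still possible for house 1 is saxophone.
House 2's instrument must be harp (nothing else left).
Clue 4: the person who likes mangoes is in house 4.
House 2's favorite fruit must be oranges (nothing else left).
So house 3 gets apples for favorite fruit.
So: house 1 = lemons/lawyer/saxophone, house 2 = oranges/doctor/harp, house 3 = apples/architect/trumpet, house 4 = mangoes/nurse/drum.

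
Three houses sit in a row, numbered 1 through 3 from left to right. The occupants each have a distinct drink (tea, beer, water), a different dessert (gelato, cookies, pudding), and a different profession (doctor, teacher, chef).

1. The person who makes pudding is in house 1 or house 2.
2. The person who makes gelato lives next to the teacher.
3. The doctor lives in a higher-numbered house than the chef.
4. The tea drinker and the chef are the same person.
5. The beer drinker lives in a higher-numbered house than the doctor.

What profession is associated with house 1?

chef

From clue 5, the beer drinker must be in house 3.
From clue 5, the doctor must be in house 2.
That leaves chef as the profession for house 1.
So house 3 gets teacher for profession.
Clue 2: the person who makes gelato is in house 2.
By clue 4, the tea drinker is in house 1.
That leaves water as the drink for house 2.
House 1 dessert: only pudding fits.
So house 3 gets cookies for dessert.
So: house 1 = tea/pudding/chef, house 2 = water/gelato/doctor, house 3 = beer/cookies/teacher.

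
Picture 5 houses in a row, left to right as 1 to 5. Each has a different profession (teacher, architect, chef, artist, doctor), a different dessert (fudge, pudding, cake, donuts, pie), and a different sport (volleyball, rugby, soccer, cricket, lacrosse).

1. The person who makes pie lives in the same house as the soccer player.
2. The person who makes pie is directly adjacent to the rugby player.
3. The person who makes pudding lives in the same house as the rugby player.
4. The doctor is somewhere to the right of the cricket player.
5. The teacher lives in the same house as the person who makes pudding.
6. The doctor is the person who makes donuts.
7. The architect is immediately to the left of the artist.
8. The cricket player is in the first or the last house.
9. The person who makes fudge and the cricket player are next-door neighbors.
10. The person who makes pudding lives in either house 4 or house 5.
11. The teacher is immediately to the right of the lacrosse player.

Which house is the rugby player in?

4

By clue 8, the cricket player is in house 1.
By clue 9, the person who makes fudge is in house 2.
House 1 dessert: only cake fits.
The only sport still possible for house 2 is volleyball.
The teacher is narrowed to house 4 or 5; consider each.
Placing it in house 5 leads to a contradiction, so it's in house 4.
By clue 5, the person who makes pudding is in house 4.
By clue 11, the lacrosse player is in house 3.
Clue 1 places the person who makes pie in house 5.
The soccer player is in house 5 (clue 1).
Clue 2 places the rugby player in house 4.
House 3 dessert: only donuts fits.
Clue 6: the doctor is in house 3.
House 5 profession: only chef fits.
The architect is in house 1 (clue 7).
So house 2 gets artist for profession.
So: house 1 = architect/cake/cricket, house 2 = artist/fudge/volleyball, house 3 = doctor/donuts/lacrosse, house 4 = teacher/pudding/rugby, house 5 = chef/pie/soccer.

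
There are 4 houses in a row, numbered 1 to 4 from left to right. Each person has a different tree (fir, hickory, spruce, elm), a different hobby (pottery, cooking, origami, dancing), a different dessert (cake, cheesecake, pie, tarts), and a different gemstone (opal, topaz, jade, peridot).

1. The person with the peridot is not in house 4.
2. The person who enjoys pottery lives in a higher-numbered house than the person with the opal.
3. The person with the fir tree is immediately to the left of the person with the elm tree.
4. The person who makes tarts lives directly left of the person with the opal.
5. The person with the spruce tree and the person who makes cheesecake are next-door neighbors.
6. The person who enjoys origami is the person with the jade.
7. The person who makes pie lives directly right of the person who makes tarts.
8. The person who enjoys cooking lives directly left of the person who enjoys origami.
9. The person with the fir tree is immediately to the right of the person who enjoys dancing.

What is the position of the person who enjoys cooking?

The person with the elm tree is narrowed to house 3 or 4; consider each.
Placing it in house 4 leads to a contradiction, so it's in house 3.
The person with the fir tree is in house 2 (clue 3).
By clue 9, the person who enjoys dancing is in house 1.
The only hobby still possible for house 2 is cooking.
House 4 dessert: only cake fits.
Clue 8 places the person who enjoys origami in house 3.
So house 4 gets pottery for hobby.
House 1 dessert: only tarts fits.
By clue 4, the person with the opal is in house 2.
From clue 6, the person with the jade must be in house 3.
From clue 7, the person who makes pie must be in house 2.
That leaves cheesecake as the dessert for house 3.
House 1's gemstone must be peridot (nothing else left).
House 4's gemstone must be topaz (nothing else left).
By clue 5, the person with the spruce tree is in house 4.
House 1 tree: only hickory fits.
So: house 1 = hickory/dancing/tarts/peridot, house 2 = fir/cooking/pie/opal, house 3 = elm/origami/cheesecake/jade, house 4 = spruce/pottery/cake/topaz.

2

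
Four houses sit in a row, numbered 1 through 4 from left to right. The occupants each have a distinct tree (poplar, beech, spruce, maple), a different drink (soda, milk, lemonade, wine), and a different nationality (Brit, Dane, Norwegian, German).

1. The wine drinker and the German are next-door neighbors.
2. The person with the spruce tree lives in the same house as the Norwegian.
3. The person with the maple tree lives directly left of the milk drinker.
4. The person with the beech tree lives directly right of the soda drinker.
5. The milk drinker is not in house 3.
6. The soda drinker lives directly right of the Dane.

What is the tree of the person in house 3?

The person with the beech tree is narrowed to house 3 or 4; consider each.
Placing it in house 3 leads to a contradiction, so it's in house 4.
Clue 4 places the soda drinker in house 3.
Clue 6: the Dane is in house 2.
House 2's tree must be poplar (nothing else left).
The only drink still possible for house 1 is lemonade.
House 4's nationality must be Brit (nothing else left).
The person with the maple tree is narrowed to house 1 or 3; consider each.
Placing it in house 1 leads to a contradiction, so it's in house 3.
Clue 3: the milk drinker is in house 4.
So house 1 gets spruce for tree.
The only drink still possible for house 2 is wine.
From clue 2, the Norwegian must be in house 1.
House 3 nationality: only German fits.
So: house 1 = spruce/lemonade/Norwegian, house 2 = poplar/wine/Dane, house 3 = maple/soda/German, house 4 = beech/milk/Brit.

maple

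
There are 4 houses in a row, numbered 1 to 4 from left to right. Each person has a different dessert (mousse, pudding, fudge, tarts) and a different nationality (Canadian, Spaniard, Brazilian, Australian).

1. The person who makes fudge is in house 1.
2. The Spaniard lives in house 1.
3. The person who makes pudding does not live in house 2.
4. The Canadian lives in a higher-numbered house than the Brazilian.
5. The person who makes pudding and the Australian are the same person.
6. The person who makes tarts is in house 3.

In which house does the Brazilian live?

2

Clue 1 places the person who makes fudge in house 1.
Clue 2: the Spaniard is in house 1.
The person who makes tarts is in house 3 (clue 6).
House 2 dessert: only mousse fits.
House 4 dessert: only pudding fits.
Clue 5: the Australian is in house 4.
That leaves Brazilian as the nationality for house 2.
That leaves Canadian as the nationality for house 3.
So: house 1 = fudge/Spaniard, house 2 = mousse/Brazilian, house 3 = tarts/Canadian, house 4 = pudding/Australian.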